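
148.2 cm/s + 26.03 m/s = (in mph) 61.54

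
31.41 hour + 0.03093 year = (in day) 12.6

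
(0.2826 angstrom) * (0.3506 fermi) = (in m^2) 9.908e-27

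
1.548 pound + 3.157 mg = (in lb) 1.548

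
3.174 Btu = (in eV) 2.09e+22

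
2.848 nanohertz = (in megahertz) 2.848e-15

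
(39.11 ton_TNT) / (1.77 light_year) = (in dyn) 0.9772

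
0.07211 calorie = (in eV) 1.883e+18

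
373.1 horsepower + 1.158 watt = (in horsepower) 373.1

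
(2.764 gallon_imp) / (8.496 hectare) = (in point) 0.0004192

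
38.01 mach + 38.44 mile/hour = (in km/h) 4.665e+04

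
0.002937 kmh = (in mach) 2.396e-06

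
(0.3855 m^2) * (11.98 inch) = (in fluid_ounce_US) 3967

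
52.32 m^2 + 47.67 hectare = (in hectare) 47.68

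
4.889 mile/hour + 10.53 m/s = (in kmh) 45.78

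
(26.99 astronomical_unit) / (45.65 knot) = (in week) 2.843e+05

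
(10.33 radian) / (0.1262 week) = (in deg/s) 0.007754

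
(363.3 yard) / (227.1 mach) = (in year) 1.362e-10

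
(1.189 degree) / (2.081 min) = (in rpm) 0.001587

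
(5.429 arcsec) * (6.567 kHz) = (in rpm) 1.651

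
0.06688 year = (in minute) 3.515e+04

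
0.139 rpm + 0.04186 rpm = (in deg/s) 1.085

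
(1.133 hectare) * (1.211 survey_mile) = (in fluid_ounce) 7.467e+11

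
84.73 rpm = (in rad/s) 8.873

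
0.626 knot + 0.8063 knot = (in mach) 0.002164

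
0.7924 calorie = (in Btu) 0.003142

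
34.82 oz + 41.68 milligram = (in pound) 2.176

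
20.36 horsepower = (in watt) 1.518e+04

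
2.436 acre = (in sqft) 1.061e+05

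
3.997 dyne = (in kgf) 4.076e-06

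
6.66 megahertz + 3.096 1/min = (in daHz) 6.66e+05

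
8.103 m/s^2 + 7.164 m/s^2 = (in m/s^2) 15.27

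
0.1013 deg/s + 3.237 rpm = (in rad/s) 0.3407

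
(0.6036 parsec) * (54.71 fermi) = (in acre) 0.2518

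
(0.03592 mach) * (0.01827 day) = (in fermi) 1.931e+19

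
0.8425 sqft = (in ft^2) 0.8425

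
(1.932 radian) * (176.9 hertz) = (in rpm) 3264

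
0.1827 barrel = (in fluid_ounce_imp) 1022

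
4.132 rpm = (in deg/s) 24.79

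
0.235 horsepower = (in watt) 175.2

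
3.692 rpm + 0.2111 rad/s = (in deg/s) 34.25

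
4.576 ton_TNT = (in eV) 1.195e+29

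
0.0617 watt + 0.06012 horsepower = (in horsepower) 0.0602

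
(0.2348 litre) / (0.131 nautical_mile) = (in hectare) 9.678e-11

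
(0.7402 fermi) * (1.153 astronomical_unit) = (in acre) 3.155e-08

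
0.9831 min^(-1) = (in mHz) 16.39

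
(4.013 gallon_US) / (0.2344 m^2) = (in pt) 183.7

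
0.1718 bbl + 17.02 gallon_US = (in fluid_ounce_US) 3102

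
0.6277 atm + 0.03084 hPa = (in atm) 0.6277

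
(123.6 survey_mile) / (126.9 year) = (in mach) 1.46e-07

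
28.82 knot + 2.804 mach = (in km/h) 3491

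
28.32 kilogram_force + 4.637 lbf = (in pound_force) 67.07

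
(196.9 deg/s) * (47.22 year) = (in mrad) 5.117e+12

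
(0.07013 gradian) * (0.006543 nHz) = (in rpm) 6.883e-14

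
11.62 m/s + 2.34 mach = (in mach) 2.374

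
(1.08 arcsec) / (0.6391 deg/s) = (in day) 5.433e-09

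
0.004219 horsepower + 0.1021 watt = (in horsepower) 0.004356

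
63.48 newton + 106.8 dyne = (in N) 63.48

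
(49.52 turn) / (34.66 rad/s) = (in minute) 0.1496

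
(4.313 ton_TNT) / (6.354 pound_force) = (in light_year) 6.749e-08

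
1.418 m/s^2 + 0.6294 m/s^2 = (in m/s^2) 2.047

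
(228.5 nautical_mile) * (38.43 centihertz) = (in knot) 3.161e+05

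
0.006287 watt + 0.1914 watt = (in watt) 0.1977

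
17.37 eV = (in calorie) 6.651e-19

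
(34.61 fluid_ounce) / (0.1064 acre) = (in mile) 1.477e-09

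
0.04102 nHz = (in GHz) 4.102e-20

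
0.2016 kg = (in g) 201.6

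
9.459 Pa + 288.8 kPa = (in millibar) 2888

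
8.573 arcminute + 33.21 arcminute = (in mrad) 12.15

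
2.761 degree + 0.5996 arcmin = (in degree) 2.771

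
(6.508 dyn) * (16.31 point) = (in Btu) 3.549e-10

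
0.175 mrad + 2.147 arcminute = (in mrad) 0.7995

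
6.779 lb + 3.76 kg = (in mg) 6.835e+06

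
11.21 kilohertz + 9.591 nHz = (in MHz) 0.01121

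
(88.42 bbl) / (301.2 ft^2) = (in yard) 0.5494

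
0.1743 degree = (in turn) 0.0004842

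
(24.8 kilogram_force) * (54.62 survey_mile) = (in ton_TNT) 0.00511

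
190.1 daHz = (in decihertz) 1.901e+04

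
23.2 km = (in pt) 6.576e+07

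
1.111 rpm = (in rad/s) 0.1163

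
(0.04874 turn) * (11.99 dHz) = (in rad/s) 0.3672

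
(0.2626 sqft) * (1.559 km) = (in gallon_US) 1.005e+04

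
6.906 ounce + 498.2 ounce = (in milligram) 1.432e+07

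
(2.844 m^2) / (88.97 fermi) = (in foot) 1.049e+14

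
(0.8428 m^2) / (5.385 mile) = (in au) 6.501e-16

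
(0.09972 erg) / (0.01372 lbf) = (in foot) 5.361e-07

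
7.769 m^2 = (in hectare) 0.0007769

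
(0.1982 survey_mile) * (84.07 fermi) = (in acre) 6.626e-15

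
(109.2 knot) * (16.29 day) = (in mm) 7.907e+10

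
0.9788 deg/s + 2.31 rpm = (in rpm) 2.473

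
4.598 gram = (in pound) 0.01014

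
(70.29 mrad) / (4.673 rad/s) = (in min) 0.0002507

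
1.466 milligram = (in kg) 1.466e-06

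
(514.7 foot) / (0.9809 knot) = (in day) 0.003598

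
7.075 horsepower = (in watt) 5276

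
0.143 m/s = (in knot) 0.278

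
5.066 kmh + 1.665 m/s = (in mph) 6.872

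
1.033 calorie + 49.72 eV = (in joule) 4.322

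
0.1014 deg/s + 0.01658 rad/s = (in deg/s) 1.051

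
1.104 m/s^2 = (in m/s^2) 1.104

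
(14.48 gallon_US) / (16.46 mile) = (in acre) 5.113e-10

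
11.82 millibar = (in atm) 0.01167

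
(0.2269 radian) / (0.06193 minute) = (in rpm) 0.5831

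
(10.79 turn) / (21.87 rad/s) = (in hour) 0.0008611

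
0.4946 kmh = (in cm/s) 13.74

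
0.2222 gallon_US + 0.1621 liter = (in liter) 1.003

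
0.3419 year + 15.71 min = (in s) 1.078e+07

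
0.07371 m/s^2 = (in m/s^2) 0.07371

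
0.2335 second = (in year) 7.404e-09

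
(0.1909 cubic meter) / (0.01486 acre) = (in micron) 3174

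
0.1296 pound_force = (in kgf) 0.05879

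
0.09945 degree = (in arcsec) 358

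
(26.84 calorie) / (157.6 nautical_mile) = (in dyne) 38.47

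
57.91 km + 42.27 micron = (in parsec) 1.877e-12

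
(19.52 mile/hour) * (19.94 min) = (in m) 1.044e+04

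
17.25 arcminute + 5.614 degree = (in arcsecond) 2.125e+04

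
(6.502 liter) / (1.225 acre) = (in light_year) 1.386e-22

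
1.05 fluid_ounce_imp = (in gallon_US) 0.007881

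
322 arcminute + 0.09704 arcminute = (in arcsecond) 1.933e+04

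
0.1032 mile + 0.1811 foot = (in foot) 545.1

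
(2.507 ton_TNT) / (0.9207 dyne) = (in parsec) 0.03692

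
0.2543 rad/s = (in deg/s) 14.57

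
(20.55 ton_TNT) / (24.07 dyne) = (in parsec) 0.01158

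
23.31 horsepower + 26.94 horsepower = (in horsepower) 50.25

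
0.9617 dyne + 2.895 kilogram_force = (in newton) 28.39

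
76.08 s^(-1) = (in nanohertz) 7.608e+10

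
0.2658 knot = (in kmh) 0.4923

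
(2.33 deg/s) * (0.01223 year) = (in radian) 1.568e+04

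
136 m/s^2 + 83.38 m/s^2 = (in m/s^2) 219.4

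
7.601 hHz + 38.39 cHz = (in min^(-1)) 4.563e+04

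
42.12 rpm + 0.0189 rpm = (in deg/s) 252.8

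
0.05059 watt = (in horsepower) 6.784e-05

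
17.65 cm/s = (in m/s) 0.1765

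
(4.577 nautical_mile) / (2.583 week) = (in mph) 0.01214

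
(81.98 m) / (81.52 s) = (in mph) 2.25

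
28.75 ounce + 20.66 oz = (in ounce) 49.41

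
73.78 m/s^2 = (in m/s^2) 73.78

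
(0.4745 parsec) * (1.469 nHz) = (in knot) 4.181e+07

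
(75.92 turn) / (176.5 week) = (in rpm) 4.267e-05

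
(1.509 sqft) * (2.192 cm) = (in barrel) 0.01933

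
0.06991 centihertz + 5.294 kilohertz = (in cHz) 5.294e+05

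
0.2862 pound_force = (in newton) 1.273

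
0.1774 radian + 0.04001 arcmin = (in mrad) 177.4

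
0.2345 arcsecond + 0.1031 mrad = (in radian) 0.0001042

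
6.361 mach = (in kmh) 7797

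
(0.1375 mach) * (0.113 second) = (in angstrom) 5.291e+10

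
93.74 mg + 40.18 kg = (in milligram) 4.018e+07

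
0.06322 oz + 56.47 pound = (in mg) 2.562e+07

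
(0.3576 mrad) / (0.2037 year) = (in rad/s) 5.567e-11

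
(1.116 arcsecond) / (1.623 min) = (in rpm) 5.306e-07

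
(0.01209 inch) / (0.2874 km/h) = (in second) 0.003847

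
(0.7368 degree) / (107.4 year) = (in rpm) 3.626e-11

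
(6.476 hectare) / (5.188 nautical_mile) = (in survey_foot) 22.11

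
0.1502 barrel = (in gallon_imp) 5.253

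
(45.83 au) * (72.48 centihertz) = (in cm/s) 4.969e+14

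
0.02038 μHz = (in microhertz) 0.02038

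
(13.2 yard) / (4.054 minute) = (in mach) 0.0001457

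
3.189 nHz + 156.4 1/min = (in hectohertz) 0.02607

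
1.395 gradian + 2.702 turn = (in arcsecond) 3.506e+06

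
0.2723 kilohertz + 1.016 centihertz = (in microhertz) 2.723e+08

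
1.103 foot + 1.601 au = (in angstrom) 2.395e+21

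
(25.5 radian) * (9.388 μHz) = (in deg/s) 0.01372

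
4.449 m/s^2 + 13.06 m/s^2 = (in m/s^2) 17.51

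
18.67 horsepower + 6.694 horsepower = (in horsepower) 25.36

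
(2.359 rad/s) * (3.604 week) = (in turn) 8.184e+05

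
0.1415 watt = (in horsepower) 0.0001898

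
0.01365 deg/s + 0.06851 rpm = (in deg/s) 0.4247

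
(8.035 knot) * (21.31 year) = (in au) 0.01857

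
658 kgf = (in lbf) 1451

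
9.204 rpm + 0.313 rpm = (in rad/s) 0.9966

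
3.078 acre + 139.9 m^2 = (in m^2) 1.26e+04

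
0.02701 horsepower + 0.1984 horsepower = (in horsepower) 0.2254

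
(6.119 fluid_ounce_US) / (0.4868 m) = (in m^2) 0.0003717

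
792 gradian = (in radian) 12.44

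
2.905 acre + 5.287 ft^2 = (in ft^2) 1.265e+05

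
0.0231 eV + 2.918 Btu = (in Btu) 2.918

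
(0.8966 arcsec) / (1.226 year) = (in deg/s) 6.442e-12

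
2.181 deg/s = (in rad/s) 0.03807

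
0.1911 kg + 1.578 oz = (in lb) 0.5199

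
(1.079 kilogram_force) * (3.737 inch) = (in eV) 6.269e+18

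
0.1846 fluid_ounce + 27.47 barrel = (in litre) 4367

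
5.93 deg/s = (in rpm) 0.9883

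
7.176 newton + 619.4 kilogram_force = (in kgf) 620.1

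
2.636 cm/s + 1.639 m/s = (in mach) 0.004891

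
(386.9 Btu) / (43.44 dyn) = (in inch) 3.7e+10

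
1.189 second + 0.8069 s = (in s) 1.996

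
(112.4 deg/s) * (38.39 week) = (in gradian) 2.9e+09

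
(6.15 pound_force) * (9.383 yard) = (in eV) 1.465e+21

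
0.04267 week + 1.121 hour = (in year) 0.0009463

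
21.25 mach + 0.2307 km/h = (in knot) 1.407e+04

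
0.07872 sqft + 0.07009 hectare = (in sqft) 7545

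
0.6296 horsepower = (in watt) 469.5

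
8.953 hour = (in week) 0.05329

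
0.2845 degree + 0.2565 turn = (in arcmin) 5557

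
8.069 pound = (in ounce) 129.1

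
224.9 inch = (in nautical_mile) 0.003084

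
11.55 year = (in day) 4216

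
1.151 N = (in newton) 1.151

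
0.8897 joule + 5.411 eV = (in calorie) 0.2126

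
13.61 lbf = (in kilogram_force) 6.173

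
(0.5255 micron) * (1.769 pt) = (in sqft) 3.53e-09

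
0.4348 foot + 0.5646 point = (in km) 0.0001327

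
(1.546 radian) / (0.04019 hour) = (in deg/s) 0.6122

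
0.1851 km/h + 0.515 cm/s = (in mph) 0.1265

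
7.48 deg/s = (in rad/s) 0.1306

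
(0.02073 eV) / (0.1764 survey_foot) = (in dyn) 6.177e-15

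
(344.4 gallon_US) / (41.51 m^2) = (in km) 3.141e-05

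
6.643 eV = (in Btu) 1.009e-21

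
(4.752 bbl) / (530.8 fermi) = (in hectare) 1.423e+08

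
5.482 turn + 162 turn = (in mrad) 1.052e+06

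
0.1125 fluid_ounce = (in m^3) 3.327e-06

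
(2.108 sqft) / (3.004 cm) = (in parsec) 2.113e-16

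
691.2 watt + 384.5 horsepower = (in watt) 2.874e+05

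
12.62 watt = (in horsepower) 0.01692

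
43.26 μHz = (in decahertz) 4.326e-06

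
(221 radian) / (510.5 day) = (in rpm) 4.785e-05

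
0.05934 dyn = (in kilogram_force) 6.051e-08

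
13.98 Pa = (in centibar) 0.01398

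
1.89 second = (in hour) 0.000525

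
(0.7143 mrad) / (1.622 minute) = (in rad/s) 7.34e-06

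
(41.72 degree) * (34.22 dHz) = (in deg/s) 142.8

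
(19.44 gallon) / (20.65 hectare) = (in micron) 0.3564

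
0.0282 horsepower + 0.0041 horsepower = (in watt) 24.09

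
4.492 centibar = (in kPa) 4.492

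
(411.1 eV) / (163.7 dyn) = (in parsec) 1.304e-30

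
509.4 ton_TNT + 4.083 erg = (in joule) 2.131e+12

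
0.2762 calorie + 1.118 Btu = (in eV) 7.369e+21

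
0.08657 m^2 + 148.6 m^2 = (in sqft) 1600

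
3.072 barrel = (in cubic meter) 0.4884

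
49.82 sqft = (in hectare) 0.0004628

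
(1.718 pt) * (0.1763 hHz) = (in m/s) 0.01069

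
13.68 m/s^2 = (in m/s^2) 13.68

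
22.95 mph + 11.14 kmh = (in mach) 0.03922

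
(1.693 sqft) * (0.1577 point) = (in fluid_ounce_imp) 0.308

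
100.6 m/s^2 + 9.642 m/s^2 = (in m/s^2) 110.2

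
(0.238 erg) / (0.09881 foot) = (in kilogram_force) 8.058e-08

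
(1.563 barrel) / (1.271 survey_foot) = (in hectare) 6.414e-05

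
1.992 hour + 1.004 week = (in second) 6.144e+05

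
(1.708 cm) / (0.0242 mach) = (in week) 3.427e-09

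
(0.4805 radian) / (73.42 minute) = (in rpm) 0.001042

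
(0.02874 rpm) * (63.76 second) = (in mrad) 191.9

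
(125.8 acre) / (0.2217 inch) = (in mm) 9.041e+10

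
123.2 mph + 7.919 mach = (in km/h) 9905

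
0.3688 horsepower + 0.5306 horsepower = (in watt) 670.7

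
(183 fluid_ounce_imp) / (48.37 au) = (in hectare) 7.186e-20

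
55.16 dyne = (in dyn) 55.16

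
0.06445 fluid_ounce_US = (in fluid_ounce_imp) 0.06708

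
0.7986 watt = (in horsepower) 0.001071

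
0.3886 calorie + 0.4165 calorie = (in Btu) 0.003193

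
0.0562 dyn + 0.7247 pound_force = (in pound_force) 0.7247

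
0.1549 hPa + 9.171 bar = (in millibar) 9171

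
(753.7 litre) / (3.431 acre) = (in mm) 0.05428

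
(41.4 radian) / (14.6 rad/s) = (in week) 4.689e-06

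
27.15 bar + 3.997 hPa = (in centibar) 2715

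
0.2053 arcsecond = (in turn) 1.584e-07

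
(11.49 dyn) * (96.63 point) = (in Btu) 3.712e-09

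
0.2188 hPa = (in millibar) 0.2188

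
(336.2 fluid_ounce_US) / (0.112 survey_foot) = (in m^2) 0.2913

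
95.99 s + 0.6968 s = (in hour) 0.02686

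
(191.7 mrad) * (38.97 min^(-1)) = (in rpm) 1.189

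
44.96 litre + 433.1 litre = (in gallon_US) 126.3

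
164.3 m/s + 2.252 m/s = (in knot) 323.8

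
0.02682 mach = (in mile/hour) 20.43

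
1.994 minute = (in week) 0.0001978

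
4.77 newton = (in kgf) 0.4864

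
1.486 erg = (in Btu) 1.408e-10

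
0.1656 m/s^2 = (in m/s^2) 0.1656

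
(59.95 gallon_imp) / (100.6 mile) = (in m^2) 1.683e-06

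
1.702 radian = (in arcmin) 5851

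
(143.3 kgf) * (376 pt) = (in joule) 186.4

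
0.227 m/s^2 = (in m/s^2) 0.227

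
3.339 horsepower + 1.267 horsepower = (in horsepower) 4.606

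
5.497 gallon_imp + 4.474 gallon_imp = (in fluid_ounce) 1533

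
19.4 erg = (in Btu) 1.839e-09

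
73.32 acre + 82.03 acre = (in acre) 155.3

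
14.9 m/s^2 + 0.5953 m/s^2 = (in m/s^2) 15.5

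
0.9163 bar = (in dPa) 9.163e+05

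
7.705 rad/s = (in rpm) 73.58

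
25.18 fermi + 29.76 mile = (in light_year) 5.062e-12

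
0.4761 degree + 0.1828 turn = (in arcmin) 3977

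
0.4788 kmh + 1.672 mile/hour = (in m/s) 0.8805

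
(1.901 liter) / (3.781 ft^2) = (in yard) 0.005918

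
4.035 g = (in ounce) 0.1423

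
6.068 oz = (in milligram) 1.72e+05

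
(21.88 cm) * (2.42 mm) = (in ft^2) 0.005699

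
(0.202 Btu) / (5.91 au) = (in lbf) 5.419e-11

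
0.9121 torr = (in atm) 0.0012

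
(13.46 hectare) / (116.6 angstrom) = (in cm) 1.154e+15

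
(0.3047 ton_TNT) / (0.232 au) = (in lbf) 0.008258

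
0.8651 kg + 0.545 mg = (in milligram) 8.651e+05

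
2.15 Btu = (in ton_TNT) 5.422e-07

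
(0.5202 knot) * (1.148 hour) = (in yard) 1210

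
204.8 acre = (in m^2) 8.288e+05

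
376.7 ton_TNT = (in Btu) 1.494e+09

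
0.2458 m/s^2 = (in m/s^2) 0.2458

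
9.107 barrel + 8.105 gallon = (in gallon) 390.6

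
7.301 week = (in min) 7.359e+04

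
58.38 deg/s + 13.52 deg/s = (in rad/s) 1.255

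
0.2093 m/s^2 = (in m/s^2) 0.2093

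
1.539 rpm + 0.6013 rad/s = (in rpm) 7.281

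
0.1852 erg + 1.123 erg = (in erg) 1.308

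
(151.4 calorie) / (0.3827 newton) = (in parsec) 5.364e-14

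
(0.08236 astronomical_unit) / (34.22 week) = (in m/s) 595.3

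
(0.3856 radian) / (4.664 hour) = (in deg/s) 0.001316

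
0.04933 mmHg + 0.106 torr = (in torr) 0.1553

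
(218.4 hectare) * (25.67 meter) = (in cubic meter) 5.606e+07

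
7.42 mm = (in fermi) 7.42e+12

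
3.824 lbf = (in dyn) 1.701e+06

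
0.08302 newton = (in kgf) 0.008466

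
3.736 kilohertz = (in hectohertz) 37.36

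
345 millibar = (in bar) 0.345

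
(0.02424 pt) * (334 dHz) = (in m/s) 0.0002856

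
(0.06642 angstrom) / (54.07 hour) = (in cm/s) 3.412e-15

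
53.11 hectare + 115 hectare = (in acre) 415.4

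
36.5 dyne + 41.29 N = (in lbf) 9.282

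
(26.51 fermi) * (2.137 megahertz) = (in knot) 1.101e-07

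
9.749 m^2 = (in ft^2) 104.9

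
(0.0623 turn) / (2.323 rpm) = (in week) 2.661e-06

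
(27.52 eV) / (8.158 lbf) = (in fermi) 0.0001215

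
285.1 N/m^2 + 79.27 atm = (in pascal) 8.032e+06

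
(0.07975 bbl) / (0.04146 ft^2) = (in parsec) 1.067e-16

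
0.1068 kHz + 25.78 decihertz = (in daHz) 10.94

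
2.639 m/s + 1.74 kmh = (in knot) 6.069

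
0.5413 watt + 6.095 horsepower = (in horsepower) 6.096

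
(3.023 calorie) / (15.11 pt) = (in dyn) 2.373e+08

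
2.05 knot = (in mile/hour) 2.359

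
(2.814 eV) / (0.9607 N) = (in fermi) 0.0004693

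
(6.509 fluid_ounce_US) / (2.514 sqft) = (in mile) 5.121e-07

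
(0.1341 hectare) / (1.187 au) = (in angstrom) 75.52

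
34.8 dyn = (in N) 0.000348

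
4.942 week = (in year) 0.09478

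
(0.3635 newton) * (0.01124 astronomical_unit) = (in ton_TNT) 0.1461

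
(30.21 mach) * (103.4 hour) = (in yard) 4.187e+09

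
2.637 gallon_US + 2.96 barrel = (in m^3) 0.4806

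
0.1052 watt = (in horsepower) 0.0001411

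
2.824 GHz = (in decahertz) 2.824e+08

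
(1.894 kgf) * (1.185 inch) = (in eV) 3.489e+18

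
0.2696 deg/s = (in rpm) 0.04493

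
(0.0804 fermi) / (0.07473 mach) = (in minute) 5.266e-20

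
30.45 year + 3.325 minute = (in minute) 1.6e+07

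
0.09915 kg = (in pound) 0.2186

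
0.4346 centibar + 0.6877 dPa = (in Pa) 434.7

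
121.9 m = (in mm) 1.219e+05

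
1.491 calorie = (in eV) 3.894e+19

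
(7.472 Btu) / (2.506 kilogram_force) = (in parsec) 1.04e-14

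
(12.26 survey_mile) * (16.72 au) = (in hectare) 4.935e+12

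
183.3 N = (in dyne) 1.833e+07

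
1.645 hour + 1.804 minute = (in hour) 1.675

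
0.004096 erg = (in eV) 2.557e+09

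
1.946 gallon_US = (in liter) 7.366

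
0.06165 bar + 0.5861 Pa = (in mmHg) 46.25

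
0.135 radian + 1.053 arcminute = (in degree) 7.752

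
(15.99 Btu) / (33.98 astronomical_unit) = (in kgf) 3.384e-10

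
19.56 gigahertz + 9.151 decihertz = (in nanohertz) 1.956e+19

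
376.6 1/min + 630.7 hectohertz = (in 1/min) 3.785e+06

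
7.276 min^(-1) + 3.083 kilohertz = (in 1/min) 1.85e+05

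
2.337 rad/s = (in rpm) 22.32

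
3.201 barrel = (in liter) 508.9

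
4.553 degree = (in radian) 0.07946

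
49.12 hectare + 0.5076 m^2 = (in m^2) 4.912e+05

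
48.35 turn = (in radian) 303.8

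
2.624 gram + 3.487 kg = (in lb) 7.693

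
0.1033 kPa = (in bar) 0.001033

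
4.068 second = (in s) 4.068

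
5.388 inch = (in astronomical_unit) 9.148e-13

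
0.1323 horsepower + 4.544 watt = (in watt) 103.2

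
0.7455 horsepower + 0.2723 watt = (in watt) 556.2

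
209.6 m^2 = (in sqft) 2256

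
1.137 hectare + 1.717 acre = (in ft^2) 1.972e+05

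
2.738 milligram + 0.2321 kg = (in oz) 8.187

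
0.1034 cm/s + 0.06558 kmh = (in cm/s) 1.925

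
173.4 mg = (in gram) 0.1734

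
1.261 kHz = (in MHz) 0.001261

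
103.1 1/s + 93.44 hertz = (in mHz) 1.965e+05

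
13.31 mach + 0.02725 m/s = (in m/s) 4532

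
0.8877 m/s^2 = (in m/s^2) 0.8877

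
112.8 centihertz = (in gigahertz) 1.128e-09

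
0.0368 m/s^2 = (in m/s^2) 0.0368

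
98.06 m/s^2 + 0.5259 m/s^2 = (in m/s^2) 98.59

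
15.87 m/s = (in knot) 30.85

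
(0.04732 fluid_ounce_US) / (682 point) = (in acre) 1.437e-09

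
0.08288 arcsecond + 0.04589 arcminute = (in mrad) 0.01375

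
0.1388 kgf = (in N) 1.361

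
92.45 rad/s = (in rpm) 882.8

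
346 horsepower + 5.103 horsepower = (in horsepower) 351.1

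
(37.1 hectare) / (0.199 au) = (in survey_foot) 4.089e-05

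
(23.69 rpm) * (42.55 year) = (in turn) 5.298e+08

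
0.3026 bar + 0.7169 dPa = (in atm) 0.2986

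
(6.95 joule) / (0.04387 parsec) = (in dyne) 5.134e-10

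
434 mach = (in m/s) 1.478e+05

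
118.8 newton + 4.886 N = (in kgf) 12.61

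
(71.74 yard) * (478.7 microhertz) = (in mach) 9.222e-05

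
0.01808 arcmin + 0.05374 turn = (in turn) 0.05374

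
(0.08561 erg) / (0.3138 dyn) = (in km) 2.728e-06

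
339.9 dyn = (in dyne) 339.9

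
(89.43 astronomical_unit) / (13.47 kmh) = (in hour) 9.932e+08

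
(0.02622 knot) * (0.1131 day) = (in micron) 1.318e+08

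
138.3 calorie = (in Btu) 0.5485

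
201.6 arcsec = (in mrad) 0.9774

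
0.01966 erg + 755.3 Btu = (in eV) 4.974e+24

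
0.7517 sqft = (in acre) 1.726e-05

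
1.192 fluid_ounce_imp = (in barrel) 0.000213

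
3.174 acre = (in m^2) 1.284e+04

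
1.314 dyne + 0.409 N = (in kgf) 0.04171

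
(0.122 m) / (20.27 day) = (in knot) 1.354e-07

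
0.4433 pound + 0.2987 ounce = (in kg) 0.2095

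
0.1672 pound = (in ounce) 2.675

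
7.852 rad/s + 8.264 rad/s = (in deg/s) 923.4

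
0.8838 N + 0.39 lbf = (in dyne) 2.619e+05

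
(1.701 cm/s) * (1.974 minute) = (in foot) 6.61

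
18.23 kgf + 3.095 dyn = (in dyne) 1.788e+07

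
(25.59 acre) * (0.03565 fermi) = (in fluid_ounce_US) 1.248e-07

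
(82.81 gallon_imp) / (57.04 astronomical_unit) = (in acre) 1.09e-17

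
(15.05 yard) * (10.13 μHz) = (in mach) 4.094e-07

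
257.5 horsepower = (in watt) 1.92e+05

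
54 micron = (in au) 3.61e-16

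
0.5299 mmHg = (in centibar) 0.07065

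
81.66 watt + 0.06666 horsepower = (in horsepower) 0.1762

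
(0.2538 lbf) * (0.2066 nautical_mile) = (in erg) 4.32e+09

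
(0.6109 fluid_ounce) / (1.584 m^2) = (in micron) 11.41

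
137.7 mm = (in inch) 5.421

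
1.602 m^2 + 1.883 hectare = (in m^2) 1.883e+04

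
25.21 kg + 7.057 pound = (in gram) 2.841e+04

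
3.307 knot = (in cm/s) 170.1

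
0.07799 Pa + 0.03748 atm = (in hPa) 37.98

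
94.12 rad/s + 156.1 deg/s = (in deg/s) 5549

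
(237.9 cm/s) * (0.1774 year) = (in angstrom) 1.331e+17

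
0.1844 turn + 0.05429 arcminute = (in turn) 0.1844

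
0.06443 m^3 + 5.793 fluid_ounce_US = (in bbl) 0.4063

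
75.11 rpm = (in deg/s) 450.7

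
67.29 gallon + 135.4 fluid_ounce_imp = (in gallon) 68.31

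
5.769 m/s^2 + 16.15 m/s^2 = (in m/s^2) 21.92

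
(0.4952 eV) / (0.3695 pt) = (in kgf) 6.207e-17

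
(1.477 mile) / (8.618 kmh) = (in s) 992.9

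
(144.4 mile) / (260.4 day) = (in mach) 3.034e-05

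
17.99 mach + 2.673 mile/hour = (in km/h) 2.206e+04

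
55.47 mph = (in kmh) 89.27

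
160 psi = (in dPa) 1.103e+07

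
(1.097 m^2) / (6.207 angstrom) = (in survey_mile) 1.098e+06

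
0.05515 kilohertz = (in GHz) 5.515e-08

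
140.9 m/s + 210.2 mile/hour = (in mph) 525.4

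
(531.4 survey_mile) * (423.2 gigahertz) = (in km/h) 1.303e+18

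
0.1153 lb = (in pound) 0.1153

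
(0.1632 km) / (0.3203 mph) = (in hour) 0.3166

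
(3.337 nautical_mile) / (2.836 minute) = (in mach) 0.1067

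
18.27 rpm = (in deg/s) 109.6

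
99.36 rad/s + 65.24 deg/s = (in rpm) 959.7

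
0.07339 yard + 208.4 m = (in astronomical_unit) 1.394e-09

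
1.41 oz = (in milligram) 3.997e+04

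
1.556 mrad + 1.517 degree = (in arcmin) 96.37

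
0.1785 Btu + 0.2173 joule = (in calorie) 45.06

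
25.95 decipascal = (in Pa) 2.595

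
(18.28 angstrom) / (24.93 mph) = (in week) 2.712e-16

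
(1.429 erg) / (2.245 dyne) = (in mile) 3.955e-06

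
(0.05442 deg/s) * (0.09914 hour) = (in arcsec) 6.992e+04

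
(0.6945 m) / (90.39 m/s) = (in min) 0.0001281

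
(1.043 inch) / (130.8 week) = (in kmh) 1.206e-09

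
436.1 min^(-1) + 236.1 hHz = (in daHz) 2362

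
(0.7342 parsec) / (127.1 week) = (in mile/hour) 6.593e+08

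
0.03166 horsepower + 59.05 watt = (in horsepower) 0.1108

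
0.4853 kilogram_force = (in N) 4.759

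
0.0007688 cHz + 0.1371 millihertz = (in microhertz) 144.8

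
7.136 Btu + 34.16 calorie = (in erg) 7.672e+10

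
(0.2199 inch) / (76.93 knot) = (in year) 4.475e-12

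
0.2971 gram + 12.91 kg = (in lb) 28.46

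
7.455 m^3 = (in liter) 7455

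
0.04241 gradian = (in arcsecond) 137.4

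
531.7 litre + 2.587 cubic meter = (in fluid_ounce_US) 1.055e+05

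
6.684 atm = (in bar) 6.773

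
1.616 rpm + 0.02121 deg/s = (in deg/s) 9.717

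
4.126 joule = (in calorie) 0.9861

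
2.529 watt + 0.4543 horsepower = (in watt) 341.3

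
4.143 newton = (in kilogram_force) 0.4225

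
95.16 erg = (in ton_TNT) 2.274e-15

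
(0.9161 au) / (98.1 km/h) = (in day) 5.821e+04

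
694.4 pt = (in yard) 0.2679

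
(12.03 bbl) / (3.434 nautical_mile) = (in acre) 7.431e-08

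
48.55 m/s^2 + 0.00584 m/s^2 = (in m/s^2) 48.56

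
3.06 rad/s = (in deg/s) 175.3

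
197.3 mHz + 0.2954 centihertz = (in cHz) 20.03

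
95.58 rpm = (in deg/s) 573.5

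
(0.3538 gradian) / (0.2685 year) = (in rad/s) 6.563e-10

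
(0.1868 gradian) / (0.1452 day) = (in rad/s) 2.339e-07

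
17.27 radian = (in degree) 989.5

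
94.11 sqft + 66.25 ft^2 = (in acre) 0.003681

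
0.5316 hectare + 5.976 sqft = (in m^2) 5317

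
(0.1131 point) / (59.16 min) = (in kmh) 4.047e-08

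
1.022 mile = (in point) 4.662e+06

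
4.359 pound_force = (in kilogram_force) 1.977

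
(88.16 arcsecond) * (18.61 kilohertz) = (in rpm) 75.96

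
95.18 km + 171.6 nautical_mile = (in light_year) 4.365e-11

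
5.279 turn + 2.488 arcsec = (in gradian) 2112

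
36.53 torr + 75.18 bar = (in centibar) 7523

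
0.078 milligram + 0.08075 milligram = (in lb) 3.5e-07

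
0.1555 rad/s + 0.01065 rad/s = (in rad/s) 0.1661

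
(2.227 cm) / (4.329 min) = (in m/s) 8.574e-05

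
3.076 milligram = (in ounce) 0.0001085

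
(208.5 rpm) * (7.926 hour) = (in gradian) 3.966e+07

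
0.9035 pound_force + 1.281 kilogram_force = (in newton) 16.58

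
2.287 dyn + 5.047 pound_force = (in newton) 22.45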